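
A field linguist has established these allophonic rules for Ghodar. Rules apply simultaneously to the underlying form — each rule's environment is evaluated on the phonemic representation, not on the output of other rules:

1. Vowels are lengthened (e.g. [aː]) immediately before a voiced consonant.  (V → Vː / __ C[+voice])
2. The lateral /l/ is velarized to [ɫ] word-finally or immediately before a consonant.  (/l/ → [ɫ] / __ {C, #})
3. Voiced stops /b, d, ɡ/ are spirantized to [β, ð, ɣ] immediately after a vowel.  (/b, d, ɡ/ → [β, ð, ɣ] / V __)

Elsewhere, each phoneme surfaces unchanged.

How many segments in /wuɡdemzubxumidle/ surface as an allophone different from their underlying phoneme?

Segments that undergo a rule: /u/ → [uː] (rule 1); /ɡ/ → [ɣ] (rule 3); /e/ → [eː] (rule 1); /u/ → [uː] (rule 1); /b/ → [β] (rule 3); /u/ → [uː] (rule 1); /i/ → [iː] (rule 1); /d/ → [ð] (rule 3).
All other segments surface unchanged.

8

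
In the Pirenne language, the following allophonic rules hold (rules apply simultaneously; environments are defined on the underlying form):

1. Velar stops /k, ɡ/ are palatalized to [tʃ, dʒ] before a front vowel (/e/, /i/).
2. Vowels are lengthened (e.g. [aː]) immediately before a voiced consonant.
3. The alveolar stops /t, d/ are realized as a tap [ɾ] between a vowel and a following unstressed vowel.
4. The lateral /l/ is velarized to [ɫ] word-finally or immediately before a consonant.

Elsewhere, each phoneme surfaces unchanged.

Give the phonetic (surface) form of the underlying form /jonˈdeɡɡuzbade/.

[joːnˈdeːɡɡuːzbaːɾe]

/j/ — not in any rule's target class → [j].
Rule 2 applies to /o/ (between /j/ and /n/: before a voiced consonant) → [oː].
/n/ — not in any rule's target class → [n].
/d/ (between /n/ and /e/) is in the target of rule 3 but the environment (between a vowel and a following unstressed vowel) is not met → [d].
/e/ — between /d/ and /ɡ/, before a voiced consonant — surfaces as [eː] (rule 2).
/ɡ/ (between /e/ and /ɡ/) fails the environment for rule 1, so it stays [ɡ].
/ɡ/ — between /ɡ/ and /u/; rule 1 does not apply here → [ɡ].
/u/ (between /ɡ/ and /z/) occurs before a voiced consonant → [uː] by rule 2.
/z/ (between /u/ and /b/) is unaffected → [z].
/b/ (between /z/ and /a/): no rule targets it → [b].
Rule 2 applies to /a/ (between /b/ and /d/: before a voiced consonant) → [aː].
Rule 3 applies to /d/ (between /a/ and /e/: between a vowel and a following unstressed vowel) → [ɾ].
/e/ (word-final): rule 2 targets it, but not before a voiced consonant → unchanged [e].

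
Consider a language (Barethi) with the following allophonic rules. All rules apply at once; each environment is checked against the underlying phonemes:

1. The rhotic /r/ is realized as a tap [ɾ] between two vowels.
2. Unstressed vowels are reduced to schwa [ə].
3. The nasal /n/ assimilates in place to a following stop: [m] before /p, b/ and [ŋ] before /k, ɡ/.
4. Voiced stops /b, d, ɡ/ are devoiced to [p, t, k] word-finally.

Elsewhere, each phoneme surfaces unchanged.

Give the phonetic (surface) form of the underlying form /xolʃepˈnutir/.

/x/ (word-initial) is unaffected → [x].
/o/ (between /x/ and /l/) occurs in an unstressed syllable → [ə] by rule 2.
/l/ (between /o/ and /ʃ/): no rule targets it → [l].
/ʃ/ stays [ʃ].
/e/ — between /ʃ/ and /p/, in an unstressed syllable — surfaces as [ə] (rule 2).
/p/ (between /e/ and /n/): no rule targets it → [p].
/n/ (between /p/ and /u/): rule 3 targets it, but not before a labial or velar stop → unchanged [n].
/u/ — between /n/ and /t/; rule 2 does not apply here → [u].
/t/ — not in any rule's target class → [t].
/i/ (between /t/ and /r/): in an unstressed syllable, so rule 2 applies → [ə].
/r/ (word-final) fails the environment for rule 1, so it stays [r].

[xəlʃəpˈnutər]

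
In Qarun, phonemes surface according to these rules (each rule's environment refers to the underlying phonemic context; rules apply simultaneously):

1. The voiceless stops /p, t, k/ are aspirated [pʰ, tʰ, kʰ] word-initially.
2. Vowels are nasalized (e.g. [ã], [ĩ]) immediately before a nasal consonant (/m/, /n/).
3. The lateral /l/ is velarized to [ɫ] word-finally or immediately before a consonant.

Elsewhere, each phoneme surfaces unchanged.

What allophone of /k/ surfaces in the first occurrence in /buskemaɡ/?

[k]

/k/ — between /s/ and /e/; rule 1 does not apply here → [k].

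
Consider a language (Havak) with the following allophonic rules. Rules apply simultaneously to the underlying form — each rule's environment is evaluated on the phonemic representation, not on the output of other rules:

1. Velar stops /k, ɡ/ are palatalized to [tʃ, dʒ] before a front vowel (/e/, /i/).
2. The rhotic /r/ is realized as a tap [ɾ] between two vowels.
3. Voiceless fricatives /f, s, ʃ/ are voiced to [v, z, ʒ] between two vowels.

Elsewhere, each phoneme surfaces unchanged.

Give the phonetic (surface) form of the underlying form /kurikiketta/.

[kuɾitʃitʃetta]

/k/ (word-initial) is in the target of rule 1 but the environment (before a front vowel) is not met → [k].
/u/ (between /k/ and /r/) is unaffected → [u].
Rule 2 applies to /r/ (between /u/ and /i/: between two vowels) → [ɾ].
/i/ stays [i].
/k/ — between /i/ and /i/, before a front vowel — surfaces as [tʃ] (rule 1).
/i/ (between /k/ and /k/): no rule targets it → [i].
/k/ (between /i/ and /e/): before a front vowel, so rule 1 applies → [tʃ].
/e/ (between /k/ and /t/) is unaffected → [e].
/t/ (between /e/ and /t/) is unaffected → [t].
/t/ — not in any rule's target class → [t].
/a/ stays [a].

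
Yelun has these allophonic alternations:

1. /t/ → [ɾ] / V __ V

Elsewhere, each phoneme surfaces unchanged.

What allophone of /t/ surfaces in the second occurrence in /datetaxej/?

[ɾ]

/t/ meets the environment for rule 1 (between two vowels) → [ɾ].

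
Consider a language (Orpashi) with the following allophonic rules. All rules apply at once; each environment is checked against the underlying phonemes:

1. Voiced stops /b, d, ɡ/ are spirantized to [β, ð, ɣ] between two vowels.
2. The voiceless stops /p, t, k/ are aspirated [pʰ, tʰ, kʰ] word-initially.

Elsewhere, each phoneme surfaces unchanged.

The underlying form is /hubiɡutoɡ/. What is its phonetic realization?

[huβiɣutoɡ]

/h/ (word-initial): no rule targets it → [h].
/u/ (between /h/ and /b/) is unaffected → [u].
Rule 1 applies to /b/ (between /u/ and /i/: between two vowels) → [β].
/i/ stays [i].
/ɡ/ (between /i/ and /u/): between two vowels, so rule 1 applies → [ɣ].
/u/ (between /ɡ/ and /t/) is unaffected → [u].
/t/ — between /u/ and /o/; rule 2 does not apply here → [t].
/o/ (between /t/ and /ɡ/): no rule targets it → [o].
/ɡ/ (word-final) is in the target of rule 1 but the environment (between two vowels) is not met → [ɡ].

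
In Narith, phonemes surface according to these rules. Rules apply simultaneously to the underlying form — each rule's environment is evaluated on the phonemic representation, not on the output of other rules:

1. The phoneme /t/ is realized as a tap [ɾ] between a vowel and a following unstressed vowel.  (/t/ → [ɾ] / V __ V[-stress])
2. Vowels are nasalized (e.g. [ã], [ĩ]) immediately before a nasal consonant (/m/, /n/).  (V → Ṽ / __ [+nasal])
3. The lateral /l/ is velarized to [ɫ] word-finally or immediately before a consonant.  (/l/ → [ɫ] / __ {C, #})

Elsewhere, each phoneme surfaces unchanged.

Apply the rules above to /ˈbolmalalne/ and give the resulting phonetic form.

[ˈboɫmalaɫne]

/b/ (word-initial): no rule targets it → [b].
/o/ (between /b/ and /l/) is in the target of rule 2 but the environment (before a nasal consonant) is not met → [o].
/l/ (between /o/ and /m/): word-finally or immediately before a consonant, so rule 3 applies → [ɫ].
/m/ — not in any rule's target class → [m].
/a/ (between /m/ and /l/) is in the target of rule 2 but the environment (before a nasal consonant) is not met → [a].
/l/ (between /a/ and /a/) fails the environment for rule 3, so it stays [l].
/a/ (between /l/ and /l/) fails the environment for rule 2, so it stays [a].
/l/ meets the environment for rule 3 (word-finally or immediately before a consonant) → [ɫ].
/n/ (between /l/ and /e/) is unaffected → [n].
/e/ (word-final) is in the target of rule 2 but the environment (before a nasal consonant) is not met → [e].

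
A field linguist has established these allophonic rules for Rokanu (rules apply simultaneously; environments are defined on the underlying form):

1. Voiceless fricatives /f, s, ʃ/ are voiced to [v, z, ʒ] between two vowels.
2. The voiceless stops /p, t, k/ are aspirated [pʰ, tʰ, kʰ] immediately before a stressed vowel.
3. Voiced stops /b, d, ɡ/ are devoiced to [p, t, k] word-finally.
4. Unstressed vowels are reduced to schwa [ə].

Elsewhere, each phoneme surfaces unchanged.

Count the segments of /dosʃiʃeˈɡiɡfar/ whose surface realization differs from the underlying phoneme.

Segments that undergo a rule: /o/ → [ə] (rule 4); /i/ → [ə] (rule 4); /ʃ/ → [ʒ] (rule 1); /e/ → [ə] (rule 4); /a/ → [ə] (rule 4).
All other segments surface unchanged.

5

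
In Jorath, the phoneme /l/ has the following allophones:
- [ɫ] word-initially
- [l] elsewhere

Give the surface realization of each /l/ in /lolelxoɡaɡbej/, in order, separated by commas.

[ɫ], [l], [l]

Occurrence 1 (position 1): word-initially → [ɫ].
Occurrence 2 (position 3): no conditioning environment matches → elsewhere allophone [l].
Occurrence 3 (position 5): no conditioning environment matches → elsewhere allophone [l].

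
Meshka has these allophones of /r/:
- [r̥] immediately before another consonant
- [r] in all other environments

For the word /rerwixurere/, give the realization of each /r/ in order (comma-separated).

Occurrence 1 (position 1): no conditioning environment matches → elsewhere allophone [r].
Occurrence 2 (position 3): immediately before another consonant → [r̥].
Occurrence 3 (position 8): no conditioning environment matches → elsewhere allophone [r].
Occurrence 4 (position 10): no conditioning environment matches → elsewhere allophone [r].

[r], [r̥], [r], [r]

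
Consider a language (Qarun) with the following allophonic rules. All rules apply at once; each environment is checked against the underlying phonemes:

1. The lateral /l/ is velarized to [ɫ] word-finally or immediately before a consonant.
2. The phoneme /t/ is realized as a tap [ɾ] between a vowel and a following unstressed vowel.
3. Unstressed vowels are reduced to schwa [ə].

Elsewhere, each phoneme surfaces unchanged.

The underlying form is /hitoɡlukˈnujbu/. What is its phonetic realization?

[həɾəɡləkˈnujbə]

/i/ (between /h/ and /t/) occurs in an unstressed syllable → [ə] by rule 3.
Rule 2 applies to /t/ (between /i/ and /o/: between a vowel and a following unstressed vowel) → [ɾ].
/o/ (between /t/ and /ɡ/): in an unstressed syllable, so rule 3 applies → [ə].
/l/ (between /ɡ/ and /u/) is in the target of rule 1 but the environment (word-finally or immediately before a consonant) is not met → [l].
/u/ — between /l/ and /k/, in an unstressed syllable — surfaces as [ə] (rule 3).
/u/ (between /n/ and /j/) is in the target of rule 3 but the environment (in an unstressed syllable) is not met → [u].
Rule 3 applies to /u/ (word-final: in an unstressed syllable) → [ə].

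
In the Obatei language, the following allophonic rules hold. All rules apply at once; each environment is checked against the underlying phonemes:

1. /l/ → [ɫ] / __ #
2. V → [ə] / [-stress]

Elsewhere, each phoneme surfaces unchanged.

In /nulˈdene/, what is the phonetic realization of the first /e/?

[e]

/e/ (between /d/ and /n/) fails the environment for rule 2, so it stays [e].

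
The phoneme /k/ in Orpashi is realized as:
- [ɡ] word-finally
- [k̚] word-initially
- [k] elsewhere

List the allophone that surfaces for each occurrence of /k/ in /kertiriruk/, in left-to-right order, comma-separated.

Occurrence 1 (position 1): word-initially → [k̚].
Occurrence 2 (position 10): word-finally → [ɡ].

[k̚], [ɡ]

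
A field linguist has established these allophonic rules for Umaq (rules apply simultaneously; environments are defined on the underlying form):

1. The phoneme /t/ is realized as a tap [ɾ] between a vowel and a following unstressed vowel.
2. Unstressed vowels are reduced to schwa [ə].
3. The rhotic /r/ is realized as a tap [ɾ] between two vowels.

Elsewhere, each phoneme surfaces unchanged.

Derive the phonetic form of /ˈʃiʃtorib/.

/ʃ/ (word-initial) is unaffected → [ʃ].
/i/ — between /ʃ/ and /ʃ/; rule 2 does not apply here → [i].
/ʃ/ — not in any rule's target class → [ʃ].
/t/ (between /ʃ/ and /o/) is in the target of rule 1 but the environment (between a vowel and a following unstressed vowel) is not met → [t].
Rule 2 applies to /o/ (between /t/ and /r/: in an unstressed syllable) → [ə].
/r/ (between /o/ and /i/) occurs between two vowels → [ɾ] by rule 3.
/i/ (between /r/ and /b/): in an unstressed syllable, so rule 2 applies → [ə].
/b/ — not in any rule's target class → [b].

[ˈʃiʃtəɾəb]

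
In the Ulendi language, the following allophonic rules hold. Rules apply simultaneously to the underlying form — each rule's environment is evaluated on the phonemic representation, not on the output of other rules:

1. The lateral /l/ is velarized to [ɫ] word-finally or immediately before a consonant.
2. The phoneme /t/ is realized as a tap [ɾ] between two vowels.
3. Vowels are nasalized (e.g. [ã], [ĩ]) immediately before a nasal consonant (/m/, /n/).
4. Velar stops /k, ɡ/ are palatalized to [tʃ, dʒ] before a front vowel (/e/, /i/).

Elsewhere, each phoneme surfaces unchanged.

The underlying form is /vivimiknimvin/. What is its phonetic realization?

[vivĩmiknĩmvĩn]

/v/ stays [v].
/i/ (between /v/ and /v/) is in the target of rule 3 but the environment (before a nasal consonant) is not met → [i].
/v/ (between /i/ and /i/) is unaffected → [v].
/i/ (between /v/ and /m/): before a nasal consonant, so rule 3 applies → [ĩ].
/m/ (between /i/ and /i/) is unaffected → [m].
/i/ — between /m/ and /k/; rule 3 does not apply here → [i].
/k/ — between /i/ and /n/; rule 4 does not apply here → [k].
/n/ (between /k/ and /i/) is unaffected → [n].
/i/ meets the environment for rule 3 (before a nasal consonant) → [ĩ].
/m/ (between /i/ and /v/) is unaffected → [m].
/v/ — not in any rule's target class → [v].
/i/ (between /v/ and /n/) occurs before a nasal consonant → [ĩ] by rule 3.
/n/ stays [n].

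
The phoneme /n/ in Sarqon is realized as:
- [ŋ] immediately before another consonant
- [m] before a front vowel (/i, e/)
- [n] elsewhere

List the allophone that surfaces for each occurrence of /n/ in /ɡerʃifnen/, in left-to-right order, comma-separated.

Occurrence 1 (position 7): before a front vowel (/i, e/) → [m].
Occurrence 2 (position 9): no conditioning environment matches → elsewhere allophone [n].

[m], [n]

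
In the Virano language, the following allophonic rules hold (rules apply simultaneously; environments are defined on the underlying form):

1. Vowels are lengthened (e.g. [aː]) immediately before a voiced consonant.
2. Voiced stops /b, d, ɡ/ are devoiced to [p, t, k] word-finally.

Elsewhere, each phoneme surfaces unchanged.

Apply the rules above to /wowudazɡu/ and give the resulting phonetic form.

[woːwuːdaːzɡu]

/w/ (word-initial) is unaffected → [w].
Rule 1 applies to /o/ (between /w/ and /w/: before a voiced consonant) → [oː].
/w/ (between /o/ and /u/): no rule targets it → [w].
/u/ meets the environment for rule 1 (before a voiced consonant) → [uː].
/d/ — between /u/ and /a/; rule 2 does not apply here → [d].
/a/ — between /d/ and /z/, before a voiced consonant — surfaces as [aː] (rule 1).
/z/ — not in any rule's target class → [z].
/ɡ/ (between /z/ and /u/) is in the target of rule 2 but the environment (word-finally) is not met → [ɡ].
/u/ (word-final) is in the target of rule 1 but the environment (before a voiced consonant) is not met → [u].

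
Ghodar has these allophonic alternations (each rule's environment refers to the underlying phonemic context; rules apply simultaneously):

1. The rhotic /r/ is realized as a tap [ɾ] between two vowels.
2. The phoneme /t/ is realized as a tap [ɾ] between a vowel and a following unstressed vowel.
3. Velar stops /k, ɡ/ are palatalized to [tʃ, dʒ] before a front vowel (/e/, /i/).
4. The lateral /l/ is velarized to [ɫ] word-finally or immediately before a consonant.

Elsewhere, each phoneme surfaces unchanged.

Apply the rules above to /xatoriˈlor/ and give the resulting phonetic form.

[xaɾoɾiˈlor]

/x/ (word-initial) is unaffected → [x].
/a/ stays [a].
Rule 2 applies to /t/ (between /a/ and /o/: between a vowel and a following unstressed vowel) → [ɾ].
/o/ — not in any rule's target class → [o].
/r/ meets the environment for rule 1 (between two vowels) → [ɾ].
/i/ (between /r/ and /l/): no rule targets it → [i].
/l/ — between /i/ and /o/; rule 4 does not apply here → [l].
/o/ (between /l/ and /r/) is unaffected → [o].
/r/ (word-final) is in the target of rule 1 but the environment (between two vowels) is not met → [r].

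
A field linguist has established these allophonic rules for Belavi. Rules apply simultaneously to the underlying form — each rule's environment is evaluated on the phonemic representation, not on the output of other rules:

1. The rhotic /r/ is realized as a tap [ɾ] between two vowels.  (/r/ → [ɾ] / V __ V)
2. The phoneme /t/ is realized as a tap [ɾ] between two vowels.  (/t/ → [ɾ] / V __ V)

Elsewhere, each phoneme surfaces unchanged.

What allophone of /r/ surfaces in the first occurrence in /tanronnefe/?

/r/ (between /n/ and /o/) is in the target of rule 1 but the environment (between two vowels) is not met → [r].

[r]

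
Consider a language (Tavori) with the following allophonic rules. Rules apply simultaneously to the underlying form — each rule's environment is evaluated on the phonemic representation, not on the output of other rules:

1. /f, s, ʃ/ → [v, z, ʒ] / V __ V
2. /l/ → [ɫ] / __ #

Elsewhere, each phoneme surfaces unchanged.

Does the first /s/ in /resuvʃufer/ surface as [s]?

Rule 1 applies to /s/ (between /e/ and /u/: between two vowels) → [z].
The actual realization is [z], not [s].

No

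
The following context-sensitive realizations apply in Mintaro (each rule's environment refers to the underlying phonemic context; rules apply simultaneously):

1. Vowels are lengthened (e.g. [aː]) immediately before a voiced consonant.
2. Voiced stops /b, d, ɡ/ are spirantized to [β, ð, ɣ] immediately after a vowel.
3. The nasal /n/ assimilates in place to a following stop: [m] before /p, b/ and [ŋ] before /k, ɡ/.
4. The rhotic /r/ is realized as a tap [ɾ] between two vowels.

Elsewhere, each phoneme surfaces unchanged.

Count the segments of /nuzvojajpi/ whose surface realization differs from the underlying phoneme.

Segments that undergo a rule: /u/ → [uː] (rule 1); /o/ → [oː] (rule 1); /a/ → [aː] (rule 1).
All other segments surface unchanged.

3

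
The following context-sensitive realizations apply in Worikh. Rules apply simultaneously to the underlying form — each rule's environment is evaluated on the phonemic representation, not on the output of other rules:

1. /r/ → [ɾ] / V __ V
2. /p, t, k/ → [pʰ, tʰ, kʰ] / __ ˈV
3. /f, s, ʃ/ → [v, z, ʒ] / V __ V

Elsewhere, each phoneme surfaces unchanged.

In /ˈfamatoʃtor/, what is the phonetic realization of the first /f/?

[f]

/f/ (word-initial): rule 3 targets it, but not between two vowels → unchanged [f].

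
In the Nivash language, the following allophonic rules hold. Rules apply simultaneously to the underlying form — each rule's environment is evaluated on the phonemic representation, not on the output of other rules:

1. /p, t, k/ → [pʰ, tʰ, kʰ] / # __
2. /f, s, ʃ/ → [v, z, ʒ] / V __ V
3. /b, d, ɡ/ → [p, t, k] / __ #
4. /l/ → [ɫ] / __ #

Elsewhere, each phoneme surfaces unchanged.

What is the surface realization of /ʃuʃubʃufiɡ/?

/ʃ/ (word-initial) fails the environment for rule 2, so it stays [ʃ].
/u/ — not in any rule's target class → [u].
/ʃ/ (between /u/ and /u/) occurs between two vowels → [ʒ] by rule 2.
/u/ — not in any rule's target class → [u].
/b/ (between /u/ and /ʃ/): rule 3 targets it, but not word-finally → unchanged [b].
/ʃ/ (between /b/ and /u/) fails the environment for rule 2, so it stays [ʃ].
/u/ stays [u].
/f/ — between /u/ and /i/, between two vowels — surfaces as [v] (rule 2).
/i/ — not in any rule's target class → [i].
/ɡ/ — word-final, word-finally — surfaces as [k] (rule 3).

[ʃuʒubʃuvik]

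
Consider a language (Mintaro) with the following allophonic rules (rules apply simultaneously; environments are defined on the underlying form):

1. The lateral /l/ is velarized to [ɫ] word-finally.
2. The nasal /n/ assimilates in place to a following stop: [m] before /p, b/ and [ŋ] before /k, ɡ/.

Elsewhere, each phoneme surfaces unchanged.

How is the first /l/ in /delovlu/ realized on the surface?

[l]

/l/ (between /e/ and /o/) is in the target of rule 1 but the environment (word-finally) is not met → [l].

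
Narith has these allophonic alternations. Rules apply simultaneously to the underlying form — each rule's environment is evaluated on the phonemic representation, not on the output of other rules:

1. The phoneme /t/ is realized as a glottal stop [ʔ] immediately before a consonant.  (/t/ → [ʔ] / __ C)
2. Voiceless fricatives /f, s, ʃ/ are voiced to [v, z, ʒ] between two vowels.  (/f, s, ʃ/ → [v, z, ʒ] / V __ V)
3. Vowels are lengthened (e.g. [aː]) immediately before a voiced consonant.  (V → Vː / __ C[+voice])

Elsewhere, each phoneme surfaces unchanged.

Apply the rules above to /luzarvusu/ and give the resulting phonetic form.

/l/ stays [l].
/u/ meets the environment for rule 3 (before a voiced consonant) → [uː].
/z/ (between /u/ and /a/): no rule targets it → [z].
/a/ — between /z/ and /r/, before a voiced consonant — surfaces as [aː] (rule 3).
/r/ (between /a/ and /v/): no rule targets it → [r].
/v/ — not in any rule's target class → [v].
/u/ (between /v/ and /s/) is in the target of rule 3 but the environment (before a voiced consonant) is not met → [u].
Rule 2 applies to /s/ (between /u/ and /u/: between two vowels) → [z].
/u/ (word-final) is in the target of rule 3 but the environment (before a voiced consonant) is not met → [u].

[luːzaːrvuzu]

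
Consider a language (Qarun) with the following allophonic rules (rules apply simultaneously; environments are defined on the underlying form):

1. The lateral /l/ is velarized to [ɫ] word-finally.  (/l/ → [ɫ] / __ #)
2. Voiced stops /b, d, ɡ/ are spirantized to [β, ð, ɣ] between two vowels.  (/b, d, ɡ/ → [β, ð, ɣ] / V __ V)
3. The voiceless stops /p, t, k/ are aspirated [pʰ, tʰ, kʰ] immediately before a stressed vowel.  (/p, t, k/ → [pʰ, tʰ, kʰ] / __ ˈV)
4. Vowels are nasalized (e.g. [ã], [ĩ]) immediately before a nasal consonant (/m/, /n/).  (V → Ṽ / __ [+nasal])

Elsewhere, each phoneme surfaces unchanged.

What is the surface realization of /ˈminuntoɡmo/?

/m/ (word-initial): no rule targets it → [m].
/i/ — between /m/ and /n/, before a nasal consonant — surfaces as [ĩ] (rule 4).
/n/ (between /i/ and /u/) is unaffected → [n].
Rule 4 applies to /u/ (between /n/ and /n/: before a nasal consonant) → [ũ].
/n/ (between /u/ and /t/) is unaffected → [n].
/t/ (between /n/ and /o/) fails the environment for rule 3, so it stays [t].
/o/ — between /t/ and /ɡ/; rule 4 does not apply here → [o].
/ɡ/ (between /o/ and /m/) is in the target of rule 2 but the environment (between two vowels) is not met → [ɡ].
/m/ stays [m].
/o/ (word-final) is in the target of rule 4 but the environment (before a nasal consonant) is not met → [o].

[ˈmĩnũntoɡmo]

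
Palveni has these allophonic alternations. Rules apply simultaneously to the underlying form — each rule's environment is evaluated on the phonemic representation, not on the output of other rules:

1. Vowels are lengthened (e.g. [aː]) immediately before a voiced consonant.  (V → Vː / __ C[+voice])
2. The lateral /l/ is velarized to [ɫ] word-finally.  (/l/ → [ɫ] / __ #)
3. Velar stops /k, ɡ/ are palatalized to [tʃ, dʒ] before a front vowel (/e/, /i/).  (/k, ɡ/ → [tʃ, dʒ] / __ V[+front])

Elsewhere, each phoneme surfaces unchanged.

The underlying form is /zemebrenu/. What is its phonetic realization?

[zeːmeːbreːnu]

/z/ (word-initial) is unaffected → [z].
/e/ — between /z/ and /m/, before a voiced consonant — surfaces as [eː] (rule 1).
/m/ stays [m].
/e/ — between /m/ and /b/, before a voiced consonant — surfaces as [eː] (rule 1).
/b/ (between /e/ and /r/) is unaffected → [b].
/r/ (between /b/ and /e/) is unaffected → [r].
/e/ (between /r/ and /n/) occurs before a voiced consonant → [eː] by rule 1.
/n/ stays [n].
/u/ (word-final) is in the target of rule 1 but the environment (before a voiced consonant) is not met → [u].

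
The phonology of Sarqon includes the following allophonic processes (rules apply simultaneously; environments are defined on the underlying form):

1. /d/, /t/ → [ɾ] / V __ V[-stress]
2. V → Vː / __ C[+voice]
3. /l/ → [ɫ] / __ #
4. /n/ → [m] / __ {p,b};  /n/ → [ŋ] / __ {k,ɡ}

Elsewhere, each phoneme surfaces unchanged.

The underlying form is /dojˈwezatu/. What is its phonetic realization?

[doːjˈweːzaɾu]

/d/ — word-initial; rule 1 does not apply here → [d].
/o/ meets the environment for rule 2 (before a voiced consonant) → [oː].
/j/ — not in any rule's target class → [j].
/w/ (between /j/ and /e/) is unaffected → [w].
Rule 2 applies to /e/ (between /w/ and /z/: before a voiced consonant) → [eː].
/z/ stays [z].
/a/ (between /z/ and /t/) is in the target of rule 2 but the environment (before a voiced consonant) is not met → [a].
Rule 1 applies to /t/ (between /a/ and /u/: between a vowel and a following unstressed vowel) → [ɾ].
/u/ (word-final) is in the target of rule 2 but the environment (before a voiced consonant) is not met → [u].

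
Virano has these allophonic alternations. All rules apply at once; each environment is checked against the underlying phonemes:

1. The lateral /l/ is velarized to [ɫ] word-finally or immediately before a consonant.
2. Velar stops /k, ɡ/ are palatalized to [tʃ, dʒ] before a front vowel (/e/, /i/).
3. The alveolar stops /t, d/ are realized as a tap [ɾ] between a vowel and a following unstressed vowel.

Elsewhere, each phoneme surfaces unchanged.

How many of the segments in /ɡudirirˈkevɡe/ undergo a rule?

3

Segments that undergo a rule: /d/ → [ɾ] (rule 3); /k/ → [tʃ] (rule 2); /ɡ/ → [dʒ] (rule 2).
All other segments surface unchanged.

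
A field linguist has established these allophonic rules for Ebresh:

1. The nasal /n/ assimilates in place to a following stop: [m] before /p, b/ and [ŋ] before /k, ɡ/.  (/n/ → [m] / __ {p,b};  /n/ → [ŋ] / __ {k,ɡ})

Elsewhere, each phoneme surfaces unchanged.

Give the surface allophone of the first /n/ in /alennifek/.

[n]

/n/ (between /e/ and /n/): rule 1 targets it, but not before a labial or velar stop → unchanged [n].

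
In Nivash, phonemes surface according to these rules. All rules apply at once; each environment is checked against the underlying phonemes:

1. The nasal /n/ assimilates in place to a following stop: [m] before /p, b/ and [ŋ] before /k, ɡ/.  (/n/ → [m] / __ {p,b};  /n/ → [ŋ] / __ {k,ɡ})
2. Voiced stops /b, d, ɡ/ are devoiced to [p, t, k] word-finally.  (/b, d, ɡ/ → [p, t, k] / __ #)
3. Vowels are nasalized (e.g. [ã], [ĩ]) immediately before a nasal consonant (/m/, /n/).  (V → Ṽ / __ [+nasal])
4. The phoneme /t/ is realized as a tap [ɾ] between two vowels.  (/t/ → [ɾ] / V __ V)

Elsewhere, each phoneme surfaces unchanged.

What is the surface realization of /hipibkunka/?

/h/ — not in any rule's target class → [h].
/i/ (between /h/ and /p/) fails the environment for rule 3, so it stays [i].
/p/ stays [p].
/i/ (between /p/ and /b/): rule 3 targets it, but not before a nasal consonant → unchanged [i].
/b/ (between /i/ and /k/): rule 2 targets it, but not word-finally → unchanged [b].
/k/ (between /b/ and /u/): no rule targets it → [k].
/u/ (between /k/ and /n/): before a nasal consonant, so rule 3 applies → [ũ].
/n/ (between /u/ and /k/) occurs before a labial or velar stop → [ŋ] by rule 1.
/k/ — not in any rule's target class → [k].
/a/ (word-final): rule 3 targets it, but not before a nasal consonant → unchanged [a].

[hipibkũŋka]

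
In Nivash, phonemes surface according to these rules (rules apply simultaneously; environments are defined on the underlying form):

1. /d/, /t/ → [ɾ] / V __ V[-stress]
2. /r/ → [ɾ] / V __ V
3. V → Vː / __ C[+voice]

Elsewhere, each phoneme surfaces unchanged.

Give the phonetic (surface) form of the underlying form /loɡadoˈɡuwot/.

/l/ stays [l].
/o/ (between /l/ and /ɡ/): before a voiced consonant, so rule 3 applies → [oː].
/ɡ/ (between /o/ and /a/): no rule targets it → [ɡ].
/a/ — between /ɡ/ and /d/, before a voiced consonant — surfaces as [aː] (rule 3).
/d/ (between /a/ and /o/) occurs between a vowel and a following unstressed vowel → [ɾ] by rule 1.
/o/ (between /d/ and /ɡ/): before a voiced consonant, so rule 3 applies → [oː].
/ɡ/ — not in any rule's target class → [ɡ].
/u/ (between /ɡ/ and /w/) occurs before a voiced consonant → [uː] by rule 3.
/w/ (between /u/ and /o/) is unaffected → [w].
/o/ — between /w/ and /t/; rule 3 does not apply here → [o].
/t/ (word-final) fails the environment for rule 1, so it stays [t].

[loːɡaːɾoːˈɡuːwot]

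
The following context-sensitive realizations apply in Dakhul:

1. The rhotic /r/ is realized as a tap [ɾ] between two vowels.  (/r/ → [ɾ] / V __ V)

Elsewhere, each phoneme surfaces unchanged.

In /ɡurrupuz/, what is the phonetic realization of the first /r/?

[r]

/r/ — between /u/ and /r/; rule 1 does not apply here → [r].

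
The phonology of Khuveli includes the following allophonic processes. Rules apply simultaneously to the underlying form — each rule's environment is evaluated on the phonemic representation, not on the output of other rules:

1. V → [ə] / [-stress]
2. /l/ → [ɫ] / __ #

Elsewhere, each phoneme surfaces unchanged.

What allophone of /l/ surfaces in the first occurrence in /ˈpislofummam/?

[l]

/l/ (between /s/ and /o/): rule 2 targets it, but not word-finally → unchanged [l].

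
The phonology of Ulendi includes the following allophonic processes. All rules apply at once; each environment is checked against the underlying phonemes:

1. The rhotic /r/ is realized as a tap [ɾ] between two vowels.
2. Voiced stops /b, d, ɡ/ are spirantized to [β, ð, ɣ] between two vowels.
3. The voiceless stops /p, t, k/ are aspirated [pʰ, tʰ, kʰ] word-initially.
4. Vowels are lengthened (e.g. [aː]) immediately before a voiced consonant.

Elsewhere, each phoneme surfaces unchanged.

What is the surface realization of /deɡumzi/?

/d/ (word-initial) fails the environment for rule 2, so it stays [d].
/e/ — between /d/ and /ɡ/, before a voiced consonant — surfaces as [eː] (rule 4).
/ɡ/ (between /e/ and /u/) occurs between two vowels → [ɣ] by rule 2.
/u/ — between /ɡ/ and /m/, before a voiced consonant — surfaces as [uː] (rule 4).
/m/ (between /u/ and /z/) is unaffected → [m].
/z/ (between /m/ and /i/) is unaffected → [z].
/i/ (word-final) fails the environment for rule 4, so it stays [i].

[deːɣuːmzi]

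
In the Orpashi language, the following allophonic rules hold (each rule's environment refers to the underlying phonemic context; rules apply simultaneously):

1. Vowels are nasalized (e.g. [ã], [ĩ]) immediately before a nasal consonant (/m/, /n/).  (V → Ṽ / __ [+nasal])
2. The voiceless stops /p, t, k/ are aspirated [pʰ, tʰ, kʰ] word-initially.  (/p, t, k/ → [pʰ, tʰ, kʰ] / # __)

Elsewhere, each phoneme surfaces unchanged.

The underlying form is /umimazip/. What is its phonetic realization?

/u/ (word-initial) occurs before a nasal consonant → [ũ] by rule 1.
/m/ (between /u/ and /i/) is unaffected → [m].
/i/ meets the environment for rule 1 (before a nasal consonant) → [ĩ].
/m/ — not in any rule's target class → [m].
/a/ (between /m/ and /z/) is in the target of rule 1 but the environment (before a nasal consonant) is not met → [a].
/z/ (between /a/ and /i/) is unaffected → [z].
/i/ — between /z/ and /p/; rule 1 does not apply here → [i].
/p/ (word-final): rule 2 targets it, but not word-initially → unchanged [p].

[ũmĩmazip]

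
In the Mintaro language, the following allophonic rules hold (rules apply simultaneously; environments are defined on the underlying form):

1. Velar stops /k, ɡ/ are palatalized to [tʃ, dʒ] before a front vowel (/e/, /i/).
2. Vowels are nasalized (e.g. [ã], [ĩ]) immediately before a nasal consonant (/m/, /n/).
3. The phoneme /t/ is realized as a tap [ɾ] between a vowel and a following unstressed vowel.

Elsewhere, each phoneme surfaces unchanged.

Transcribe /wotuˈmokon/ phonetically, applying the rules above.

/o/ (between /w/ and /t/): rule 2 targets it, but not before a nasal consonant → unchanged [o].
/t/ meets the environment for rule 3 (between a vowel and a following unstressed vowel) → [ɾ].
/u/ meets the environment for rule 2 (before a nasal consonant) → [ũ].
/o/ (between /m/ and /k/) fails the environment for rule 2, so it stays [o].
/k/ (between /o/ and /o/): rule 1 targets it, but not before a front vowel → unchanged [k].
/o/ (between /k/ and /n/): before a nasal consonant, so rule 2 applies → [õ].

[woɾũˈmokõn]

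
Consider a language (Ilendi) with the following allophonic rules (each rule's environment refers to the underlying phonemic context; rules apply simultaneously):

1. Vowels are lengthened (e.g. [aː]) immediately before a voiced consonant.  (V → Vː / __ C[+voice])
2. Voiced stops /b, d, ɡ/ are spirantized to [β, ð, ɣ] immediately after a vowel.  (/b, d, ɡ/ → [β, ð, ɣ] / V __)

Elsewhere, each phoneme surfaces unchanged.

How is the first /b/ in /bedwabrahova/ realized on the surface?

[b]

/b/ (word-initial): rule 2 targets it, but not immediately after a vowel → unchanged [b].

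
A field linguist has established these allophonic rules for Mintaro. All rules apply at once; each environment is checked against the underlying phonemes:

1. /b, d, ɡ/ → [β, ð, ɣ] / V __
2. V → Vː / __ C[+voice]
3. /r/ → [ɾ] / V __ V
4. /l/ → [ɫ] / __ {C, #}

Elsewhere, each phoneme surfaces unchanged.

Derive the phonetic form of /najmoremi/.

/n/ stays [n].
/a/ (between /n/ and /j/): before a voiced consonant, so rule 2 applies → [aː].
/j/ (between /a/ and /m/): no rule targets it → [j].
/m/ — not in any rule's target class → [m].
/o/ meets the environment for rule 2 (before a voiced consonant) → [oː].
/r/ (between /o/ and /e/) occurs between two vowels → [ɾ] by rule 3.
/e/ (between /r/ and /m/): before a voiced consonant, so rule 2 applies → [eː].
/m/ — not in any rule's target class → [m].
/i/ (word-final) is in the target of rule 2 but the environment (before a voiced consonant) is not met → [i].

[naːjmoːɾeːmi]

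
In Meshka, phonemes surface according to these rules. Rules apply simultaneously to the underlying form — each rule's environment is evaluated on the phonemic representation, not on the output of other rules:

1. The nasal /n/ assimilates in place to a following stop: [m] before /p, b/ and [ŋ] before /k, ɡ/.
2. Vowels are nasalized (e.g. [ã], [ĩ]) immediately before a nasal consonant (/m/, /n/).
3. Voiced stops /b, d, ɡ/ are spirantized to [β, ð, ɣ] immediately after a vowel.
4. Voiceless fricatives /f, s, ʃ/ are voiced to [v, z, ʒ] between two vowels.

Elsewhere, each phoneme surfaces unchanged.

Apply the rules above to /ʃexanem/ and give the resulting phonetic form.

/ʃ/ (word-initial) fails the environment for rule 4, so it stays [ʃ].
/e/ — between /ʃ/ and /x/; rule 2 does not apply here → [e].
/x/ stays [x].
Rule 2 applies to /a/ (between /x/ and /n/: before a nasal consonant) → [ã].
/n/ — between /a/ and /e/; rule 1 does not apply here → [n].
/e/ meets the environment for rule 2 (before a nasal consonant) → [ẽ].
/m/ (word-final): no rule targets it → [m].

[ʃexãnẽm]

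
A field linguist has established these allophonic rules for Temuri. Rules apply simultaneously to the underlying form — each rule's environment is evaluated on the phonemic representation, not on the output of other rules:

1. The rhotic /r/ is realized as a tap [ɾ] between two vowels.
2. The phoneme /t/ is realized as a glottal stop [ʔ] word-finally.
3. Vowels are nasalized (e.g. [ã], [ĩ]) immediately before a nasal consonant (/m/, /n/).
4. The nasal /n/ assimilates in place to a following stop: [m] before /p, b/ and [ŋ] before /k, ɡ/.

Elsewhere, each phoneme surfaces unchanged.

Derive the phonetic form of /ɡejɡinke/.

/ɡ/ — not in any rule's target class → [ɡ].
/e/ (between /ɡ/ and /j/): rule 3 targets it, but not before a nasal consonant → unchanged [e].
/j/ stays [j].
/ɡ/ stays [ɡ].
/i/ meets the environment for rule 3 (before a nasal consonant) → [ĩ].
Rule 4 applies to /n/ (between /i/ and /k/: before a labial or velar stop) → [ŋ].
/k/ — not in any rule's target class → [k].
/e/ (word-final): rule 3 targets it, but not before a nasal consonant → unchanged [e].

[ɡejɡĩŋke]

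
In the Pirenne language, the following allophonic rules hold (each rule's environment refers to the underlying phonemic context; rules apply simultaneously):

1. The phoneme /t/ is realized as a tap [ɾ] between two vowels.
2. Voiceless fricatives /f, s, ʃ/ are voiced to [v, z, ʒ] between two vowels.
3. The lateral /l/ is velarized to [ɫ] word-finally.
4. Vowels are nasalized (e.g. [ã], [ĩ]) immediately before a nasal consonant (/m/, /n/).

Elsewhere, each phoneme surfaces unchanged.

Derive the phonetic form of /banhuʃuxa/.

[bãnhuʒuxa]

/b/ (word-initial) is unaffected → [b].
Rule 4 applies to /a/ (between /b/ and /n/: before a nasal consonant) → [ã].
/n/ stays [n].
/h/ (between /n/ and /u/) is unaffected → [h].
/u/ (between /h/ and /ʃ/) is in the target of rule 4 but the environment (before a nasal consonant) is not met → [u].
/ʃ/ (between /u/ and /u/): between two vowels, so rule 2 applies → [ʒ].
/u/ (between /ʃ/ and /x/) is in the target of rule 4 but the environment (before a nasal consonant) is not met → [u].
/x/ — not in any rule's target class → [x].
/a/ (word-final): rule 4 targets it, but not before a nasal consonant → unchanged [a].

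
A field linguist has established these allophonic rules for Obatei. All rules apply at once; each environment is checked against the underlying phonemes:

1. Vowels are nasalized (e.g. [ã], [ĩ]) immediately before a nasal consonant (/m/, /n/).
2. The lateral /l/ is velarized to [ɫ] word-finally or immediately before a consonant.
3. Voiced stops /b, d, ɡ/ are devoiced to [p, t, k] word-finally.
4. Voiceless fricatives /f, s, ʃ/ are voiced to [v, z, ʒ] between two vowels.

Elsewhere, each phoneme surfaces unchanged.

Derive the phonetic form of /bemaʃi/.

[bẽmaʒi]

/b/ (word-initial) fails the environment for rule 3, so it stays [b].
/e/ meets the environment for rule 1 (before a nasal consonant) → [ẽ].
/m/ (between /e/ and /a/): no rule targets it → [m].
/a/ (between /m/ and /ʃ/): rule 1 targets it, but not before a nasal consonant → unchanged [a].
/ʃ/ — between /a/ and /i/, between two vowels — surfaces as [ʒ] (rule 4).
/i/ (word-final): rule 1 targets it, but not before a nasal consonant → unchanged [i].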